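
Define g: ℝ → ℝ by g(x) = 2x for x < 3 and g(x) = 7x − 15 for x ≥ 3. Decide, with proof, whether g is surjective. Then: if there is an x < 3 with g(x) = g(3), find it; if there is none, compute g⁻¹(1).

Both pieces are strictly increasing (slopes 2 and 7), so each is injective on its own interval.
The left piece maps (−∞, 3) onto (−∞, 6); the right piece maps [3, ∞) onto [6, ∞).
These images together cover ℝ, so g is surjective.
Because the two images are disjoint, no x < 3 has g(x) = g(3), so we compute g⁻¹(1): 1 lies in (−∞, 6), so solve 2x = 1: x = (1 − 0)/2 = 1/2.

1/2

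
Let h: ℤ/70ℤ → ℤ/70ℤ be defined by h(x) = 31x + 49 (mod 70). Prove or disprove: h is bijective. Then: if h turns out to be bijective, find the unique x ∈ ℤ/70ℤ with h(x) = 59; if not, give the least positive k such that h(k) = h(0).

Suppose h(a) = h(b) in ℤ/70ℤ. Then 31a + 49 ≡ 31b + 49 (mod 70), hence 31(a − b) ≡ 0 (mod 70).
Since gcd(31, 70) = 1, 31 is invertible modulo 70, therefore a − b ≡ 0 (mod 70), i.e. a = b.
We now compute 31⁻¹ mod 70 explicitly. Euclid's algorithm: 70 = 2·31 + 8, 31 = 3·8 + 7, 8 = 1·7 + 1; back-substituting gives 1 = 61·31 − 27·70, so 31⁻¹ ≡ 61 (mod 70).
Then y ↦ 61(y − 49) is a two-sided inverse to h, so every y ∈ ℤ/70ℤ has a preimage.
Hence h is bijective.
Since h is bijective, we find h⁻¹(59): we need 31x ≡ 59 − 49 ≡ 10 (mod 70). Using 31⁻¹ = 61: x ≡ 61·10 = 610 = 8·70 + 50, so x = 50.
Check: h(50) = 31·50 + 49 = 1599 = 22·70 + 59 ≡ 59 (mod 70).

50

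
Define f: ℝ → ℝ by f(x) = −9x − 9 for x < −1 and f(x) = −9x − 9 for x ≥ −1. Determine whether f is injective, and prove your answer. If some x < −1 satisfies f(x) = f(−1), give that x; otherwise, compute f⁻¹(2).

Both pieces are strictly decreasing (slopes −9 and −9), so each is injective on its own interval.
The left piece maps (−∞, −1) onto (0, ∞); the right piece maps [−1, ∞) onto (−∞, 0].
These images are disjoint, so no value is attained by both pieces. Hence f is injective.
Because the two images are disjoint, no x < −1 has f(x) = f(−1), so we compute f⁻¹(2): 2 lies in (0, ∞), so solve −9x − 9 = 2: x = (2 + 9)/(−9) = −11/9.

-11/9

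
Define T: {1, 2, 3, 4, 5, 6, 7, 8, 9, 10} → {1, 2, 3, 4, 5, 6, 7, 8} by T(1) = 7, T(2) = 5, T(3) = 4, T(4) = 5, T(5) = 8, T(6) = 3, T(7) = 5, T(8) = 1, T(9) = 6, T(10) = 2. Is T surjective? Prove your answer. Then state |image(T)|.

8

Every element of the codomain has a preimage: 1 = T(8), 2 = T(10), 3 = T(6), 4 = T(3), 5 = T(2), 6 = T(9), 7 = T(1), 8 = T(5).
Hence T is surjective.
The image of T is {1, 2, 3, 4, 5, 6, 7, 8}, which has 8 elements.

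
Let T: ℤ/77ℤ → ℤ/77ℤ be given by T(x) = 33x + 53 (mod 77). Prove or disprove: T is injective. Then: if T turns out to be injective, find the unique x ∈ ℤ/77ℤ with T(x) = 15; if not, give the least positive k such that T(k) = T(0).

7

We have gcd(33, 77) = 11 > 1. Taking a = 0 and b = 7: T(0) = 53 and T(7) = 33·7 + 53 = 284 ≡ 53 (mod 77).
So T(0) = T(7) while 0 ≠ 7, thus T is not injective.
Since T is not injective, we find the least positive k with T(k) = T(0): this means 33k ≡ 0 (mod 77), i.e. 77 ∣ 33k. Since gcd(33, 77) = 11, dividing through by 11 this holds exactly when 7 ∣ 3k, and as gcd(3, 7) = 1, exactly when 7 ∣ k.
The smallest positive such k is 7.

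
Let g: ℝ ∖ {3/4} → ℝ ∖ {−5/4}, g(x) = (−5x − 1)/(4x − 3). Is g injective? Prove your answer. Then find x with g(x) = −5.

Suppose g(a) = g(b). Cross-multiplying: (−5a − 1)(4b − 3) = (−5b − 1)(4a − 3).
Expanding both sides and cancelling the symmetric terms leaves 19·(a − b) = 0. Since 19 ≠ 0, a = b. So g is injective.
Solving g(x) = −5: cross-multiplying gives −5x − 1 = −5(4x − 3), which rearranges to 15x = 16, so x = 16/15.

16/15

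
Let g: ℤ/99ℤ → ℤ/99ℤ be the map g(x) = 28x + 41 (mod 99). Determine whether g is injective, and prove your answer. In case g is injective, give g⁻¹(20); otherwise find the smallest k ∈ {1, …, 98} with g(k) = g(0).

24

Suppose g(u) = g(v) in ℤ/99ℤ. Then 28u + 41 ≡ 28v + 41 (mod 99), so 28(u − v) ≡ 0 (mod 99).
Since gcd(28, 99) = 1, 28 is invertible modulo 99, therefore u − v ≡ 0 (mod 99), i.e. u = v.
Thus g is injective.
We now compute 28⁻¹ mod 99 explicitly. Euclid's algorithm: 99 = 3·28 + 15, 28 = 1·15 + 13, 15 = 1·13 + 2, 13 = 6·2 + 1; back-substituting gives 1 = 46·28 − 13·99, so 28⁻¹ ≡ 46 (mod 99).
Since g is injective, we compute g⁻¹(20): solve 28x + 41 ≡ 20 (mod 99), i.e. 28x ≡ 78 (mod 99).
Multiplying by 28⁻¹ = 46 gives x ≡ 46·78 = 3588 = 36·99 + 24 ≡ 24 (mod 99).
Check: g(24) = 28·24 + 41 = 713 = 7·99 + 20 ≡ 20 (mod 99).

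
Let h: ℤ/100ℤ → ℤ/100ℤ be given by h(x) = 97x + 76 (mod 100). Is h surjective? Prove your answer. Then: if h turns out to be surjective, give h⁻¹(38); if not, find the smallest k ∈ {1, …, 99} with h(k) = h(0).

Recall that h is surjective if every y in the codomain equals h(x) for some x in the domain.
Since gcd(97, 100) = 1, 97 is invertible modulo 100. Euclid's algorithm: 100 = 1·97 + 3, 97 = 32·3 + 1; back-substituting gives 1 = 33·97 − 32·100, so 97⁻¹ ≡ 33 (mod 100).
For any y ∈ ℤ/100ℤ, x = 33(y − 76) mod 100 satisfies h(x) = 97·33(y − 76) + 76 ≡ y (since 97·33 ≡ 1 mod 100). So every y has a preimage.
Hence h is surjective.
Since h is surjective, we compute h⁻¹(38): solve 97x + 76 ≡ 38 (mod 100), i.e. 97x ≡ 62 (mod 100).
Multiplying by 97⁻¹ = 33 gives x ≡ 33·62 = 2046 = 20·100 + 46 ≡ 46 (mod 100).
Check: h(46) = 97·46 + 76 = 4538 = 45·100 + 38 ≡ 38 (mod 100).

46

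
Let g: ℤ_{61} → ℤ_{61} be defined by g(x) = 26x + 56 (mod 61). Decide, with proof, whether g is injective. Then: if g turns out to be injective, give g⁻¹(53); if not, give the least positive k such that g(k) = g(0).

21

Recall that g is injective when g(x_1) = g(x_2) forces x_1 = x_2.
Suppose g(x_1) = g(x_2) in ℤ_{61}. Then 26x_1 + 56 ≡ 26x_2 + 56 (mod 61), therefore 26(x_1 − x_2) ≡ 0 (mod 61).
Since gcd(26, 61) = 1, 26 is invertible modulo 61, hence x_1 − x_2 ≡ 0 (mod 61), i.e. x_1 = x_2.
So g is injective.
We now compute 26⁻¹ mod 61 explicitly. Euclid's algorithm: 61 = 2·26 + 9, 26 = 2·9 + 8, 9 = 1·8 + 1; back-substituting gives 1 = 54·26 − 23·61, so 26⁻¹ ≡ 54 (mod 61).
Since g is injective, we find g⁻¹(53): we need 26x ≡ 53 − 56 ≡ 58 (mod 61). Using 26⁻¹ = 54: x ≡ 54·58 = 3132 = 51·61 + 21, so x = 21.
Check: g(21) = 26·21 + 56 = 602 = 9·61 + 53 ≡ 53 (mod 61).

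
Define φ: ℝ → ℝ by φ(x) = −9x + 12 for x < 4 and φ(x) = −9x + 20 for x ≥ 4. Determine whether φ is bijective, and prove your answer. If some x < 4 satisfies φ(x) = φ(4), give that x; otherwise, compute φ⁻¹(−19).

28/9

Both pieces are strictly decreasing (slopes −9 and −9), so each is injective on its own interval.
The left piece maps (−∞, 4) onto (−24, ∞); the right piece maps [4, ∞) onto (−∞, −16].
These images overlap. In particular φ(4) = −16 (right piece), and solving −9x + 12 = −16 on the left piece gives x = 28/9 < 4.
So φ(28/9) = φ(4) with 28/9 ≠ 4, and φ is not injective, hence not bijective. This x = 28/9 is the requested value below 4.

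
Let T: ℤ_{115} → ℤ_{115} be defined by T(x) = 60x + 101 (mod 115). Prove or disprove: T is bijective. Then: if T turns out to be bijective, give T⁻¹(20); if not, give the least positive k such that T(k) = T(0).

23

Recall: T is injective if T(x_1) = T(x_2) implies x_1 = x_2.
We have gcd(60, 115) = 5 > 1. Taking x_1 = 0 and x_2 = 23: T(0) = 101 and T(23) = 60·23 + 101 = 1481 ≡ 101 (mod 115).
So T(0) = T(23) while 0 ≠ 23, hence T is not injective, hence not bijective.
Since T is not bijective, we find the least positive k with T(k) = T(0): this means 60k ≡ 0 (mod 115), i.e. 115 ∣ 60k. Since gcd(60, 115) = 5, dividing through by 5 this holds exactly when 23 ∣ 12k, and as gcd(12, 23) = 1, exactly when 23 ∣ k.
The smallest positive such k is 23.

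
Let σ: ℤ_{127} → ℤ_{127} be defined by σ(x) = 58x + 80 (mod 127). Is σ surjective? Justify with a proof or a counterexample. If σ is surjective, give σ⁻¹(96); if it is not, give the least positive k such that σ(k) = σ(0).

101

Since gcd(58, 127) = 1, 58 is invertible modulo 127. Euclid's algorithm: 127 = 2·58 + 11, 58 = 5·11 + 3, 11 = 3·3 + 2, 3 = 1·2 + 1; back-substituting gives 1 = 46·58 − 21·127, so 58⁻¹ ≡ 46 (mod 127).
For any y ∈ ℤ_{127}, x = 46(y − 80) mod 127 satisfies σ(x) = 58·46(y − 80) + 80 ≡ y (since 58·46 ≡ 1 mod 127). So every y has a preimage.
Thus σ is surjective.
Since σ is surjective, we compute σ⁻¹(96): solve 58x + 80 ≡ 96 (mod 127), i.e. 58x ≡ 16 (mod 127).
Multiplying by 58⁻¹ = 46 gives x ≡ 46·16 = 736 = 5·127 + 101 ≡ 101 (mod 127).
Check: σ(101) = 58·101 + 80 = 5938 = 46·127 + 96 ≡ 96 (mod 127).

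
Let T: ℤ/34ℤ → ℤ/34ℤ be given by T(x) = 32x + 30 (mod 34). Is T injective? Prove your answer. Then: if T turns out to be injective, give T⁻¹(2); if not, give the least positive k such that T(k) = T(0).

We have gcd(32, 34) = 2 > 1. Taking a = 0 and b = 17: T(0) = 30 and T(17) = 32·17 + 30 = 574 ≡ 30 (mod 34).
So T(0) = T(17) while 0 ≠ 17, thus T is not injective.
Since T is not injective, we find the least positive k with T(k) = T(0): this means 32k ≡ 0 (mod 34), i.e. 34 ∣ 32k. Since gcd(32, 34) = 2, dividing through by 2 this holds exactly when 17 ∣ 16k, and as gcd(16, 17) = 1, exactly when 17 ∣ k.
The smallest positive such k is 17.

17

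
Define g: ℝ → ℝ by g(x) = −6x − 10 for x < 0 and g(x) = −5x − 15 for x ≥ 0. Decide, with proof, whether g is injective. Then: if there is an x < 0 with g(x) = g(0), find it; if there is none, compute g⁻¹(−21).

Both pieces are strictly decreasing (slopes −6 and −5), so each is injective on its own interval.
The left piece maps (−∞, 0) onto (−10, ∞); the right piece maps [0, ∞) onto (−∞, −15].
These images are disjoint, so no value is attained by both pieces. So g is injective.
Because the two images are disjoint, no x < 0 has g(x) = g(0), so we compute g⁻¹(−21): −21 lies in (−∞, −15], so solve −5x − 15 = −21: x = (−21 + 15)/(−5) = 6/5.

6/5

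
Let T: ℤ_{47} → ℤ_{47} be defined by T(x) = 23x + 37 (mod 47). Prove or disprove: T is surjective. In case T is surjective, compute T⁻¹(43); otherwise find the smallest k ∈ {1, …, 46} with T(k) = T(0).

Since gcd(23, 47) = 1, 23 is invertible modulo 47. Euclid's algorithm: 47 = 2·23 + 1; back-substituting gives 1 = 45·23 − 22·47, so 23⁻¹ ≡ 45 (mod 47).
Then y ↦ 45(y − 37) is a two-sided inverse to T, so every y ∈ ℤ_{47} has a preimage.
So T is surjective.
Since T is surjective, we compute T⁻¹(43): solve 23x + 37 ≡ 43 (mod 47), i.e. 23x ≡ 6 (mod 47).
Multiplying by 23⁻¹ = 45 gives x ≡ 45·6 = 270 = 5·47 + 35 ≡ 35 (mod 47).
Check: T(35) = 23·35 + 37 = 842 = 17·47 + 43 ≡ 43 (mod 47).

35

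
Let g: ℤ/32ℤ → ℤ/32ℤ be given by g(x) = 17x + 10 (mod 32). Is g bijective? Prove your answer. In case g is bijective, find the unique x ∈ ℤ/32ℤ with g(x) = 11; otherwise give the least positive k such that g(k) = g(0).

17

If g(u) = g(v), then 17u ≡ 17v (mod 32). Because gcd(17, 32) = 1, we may cancel 17 to get u ≡ v (mod 32).
We now compute 17⁻¹ mod 32 explicitly. Euclid's algorithm: 32 = 1·17 + 15, 17 = 1·15 + 2, 15 = 7·2 + 1; back-substituting gives 1 = 17·17 − 9·32, so 17⁻¹ ≡ 17 (mod 32).
For any y ∈ ℤ/32ℤ, x = 17(y − 10) mod 32 satisfies g(x) = 17·17(y − 10) + 10 ≡ y (since 17·17 ≡ 1 mod 32). So every y has a preimage.
Thus g is bijective.
Since g is bijective, we compute g⁻¹(11): solve 17x + 10 ≡ 11 (mod 32), i.e. 17x ≡ 1 (mod 32).
Multiplying by 17⁻¹ = 17 gives x ≡ 17·1 = 17 ≡ 17 (mod 32).
Check: g(17) = 17·17 + 10 = 299 = 9·32 + 11 ≡ 11 (mod 32).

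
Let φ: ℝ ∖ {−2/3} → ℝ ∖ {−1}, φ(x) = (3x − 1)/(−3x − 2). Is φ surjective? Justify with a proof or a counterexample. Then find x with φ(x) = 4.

For any y ≠ −1, solving y(−3x − 2) = 3x − 1 for x gives a well-defined x ≠ −2/3. So φ is surjective.
Solving φ(x) = 4: cross-multiplying gives 3x − 1 = 4(−3x − 2), which rearranges to 15x = −7, so x = −7/15.

-7/15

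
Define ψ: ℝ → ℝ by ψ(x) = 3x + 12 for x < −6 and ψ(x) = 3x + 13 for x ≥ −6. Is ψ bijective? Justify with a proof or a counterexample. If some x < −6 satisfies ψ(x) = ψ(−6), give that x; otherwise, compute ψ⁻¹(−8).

Both pieces are strictly increasing (slopes 3 and 3), so each is injective on its own interval.
The left piece maps (−∞, −6) onto (−∞, −6); the right piece maps [−6, ∞) onto [−5, ∞).
The images leave a gap (−6 has no preimage), so ψ is not surjective, hence not bijective.
Because the two images are disjoint, no x < −6 has ψ(x) = ψ(−6), so we compute ψ⁻¹(−8): −8 lies in (−∞, −6), so solve 3x + 12 = −8: x = (−8 − 12)/3 = −20/3.

-20/3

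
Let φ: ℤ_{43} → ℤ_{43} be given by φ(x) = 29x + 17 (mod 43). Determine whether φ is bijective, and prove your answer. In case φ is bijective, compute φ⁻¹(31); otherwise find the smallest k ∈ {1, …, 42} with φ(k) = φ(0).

42

If φ(a) = φ(b), then 29a ≡ 29b (mod 43). Because gcd(29, 43) = 1, we may cancel 29 to get a ≡ b (mod 43).
We now compute 29⁻¹ mod 43 explicitly. Euclid's algorithm: 43 = 1·29 + 14, 29 = 2·14 + 1; back-substituting gives 1 = 3·29 − 2·43, so 29⁻¹ ≡ 3 (mod 43).
Then y ↦ 3(y − 17) is a two-sided inverse to φ, so every y ∈ ℤ_{43} has a preimage.
So φ is bijective.
Since φ is bijective, we find φ⁻¹(31): we need 29x ≡ 31 − 17 ≡ 14 (mod 43). Using 29⁻¹ = 3: x ≡ 3·14 = 42, so x = 42.
Check: φ(42) = 29·42 + 17 = 1235 = 28·43 + 31 ≡ 31 (mod 43).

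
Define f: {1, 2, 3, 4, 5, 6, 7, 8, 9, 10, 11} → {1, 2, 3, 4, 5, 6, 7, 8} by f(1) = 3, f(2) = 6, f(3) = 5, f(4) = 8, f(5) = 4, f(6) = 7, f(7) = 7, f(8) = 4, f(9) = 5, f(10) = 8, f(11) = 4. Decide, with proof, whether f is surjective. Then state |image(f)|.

No element maps to 1, so f is not surjective.
The image of f is {3, 4, 5, 6, 7, 8}, which has 6 elements.

6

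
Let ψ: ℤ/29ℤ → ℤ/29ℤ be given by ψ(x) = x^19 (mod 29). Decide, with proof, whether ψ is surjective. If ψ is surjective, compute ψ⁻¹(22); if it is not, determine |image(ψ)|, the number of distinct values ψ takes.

5

Since 29 is prime, the nonzero elements of ℤ/29ℤ form a cyclic group of order 28.
As gcd(19, 28) = 1, raising to the 19th power is a bijection on this group: if x_1^19 ≡ x_2^19 then (x_1x_2^{−1})^19 = 1, and the only element of order dividing gcd(19, 28) = 1 is 1, so x_1 = x_2.
With ψ(0) = 0 this makes ψ injective on all of ℤ/29ℤ, hence bijective (finite equal-size domain and codomain). In particular ψ is surjective.
Since ψ is surjective, we find the preimage of 22. The inverse of x ↦ x^19 on (ℤ/29ℤ)^× is x ↦ x^3, because 19·3 = 57 = 2·28 + 1 ≡ 1 (mod 28) and x^{28} = 1 for x ≠ 0 (Fermat). So ψ⁻¹(22) = 22^3 mod 29.
Repeated squaring mod 29: 22^1 ≡ 22, 22^2 ≡ 22² = 484 ≡ 20. Since 3 = 2 + 1, 22^3 ≡ 20·22: 20·22 = 440 ≡ 5. So 22^3 ≡ 5 (mod 29).
Hence ψ⁻¹(22) = 5.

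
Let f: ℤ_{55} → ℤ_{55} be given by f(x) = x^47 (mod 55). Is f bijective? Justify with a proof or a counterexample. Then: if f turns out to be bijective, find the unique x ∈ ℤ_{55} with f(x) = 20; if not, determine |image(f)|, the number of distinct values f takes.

Computing x^47 mod 55 for each x (by repeated squaring, reducing mod 55 at every step), the values f(0), f(1), …, f(54) are: 0, 1, 18, 42, 49, 25, 41, 28, 2, 4, 10, 11, 23, 7, 9, 5, 36, 8, 17, 24, 15, 21, 33, 12, 29, 20, 16, 3, 52, 39, 35, 26, 43, 22, 34, 40, 31, 38, 47, 19, 50, 46, 48, 32, 44, 45, 51, 53, 27, 14, 30, 6, 13, 37, 54.
Every element of ℤ_{55} appears exactly once in this list, so f is a bijection, and in particular bijective.
Since f is bijective, we read off the preimage of 20 from the same table: f(25) = 20, so f⁻¹(20) = 25.

25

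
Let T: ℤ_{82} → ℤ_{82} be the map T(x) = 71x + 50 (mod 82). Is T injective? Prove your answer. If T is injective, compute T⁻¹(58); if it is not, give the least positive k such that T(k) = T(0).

44

Recall that T is injective when T(a) = T(b) forces a = b.
Suppose T(a) = T(b) in ℤ_{82}. Then 71a + 50 ≡ 71b + 50 (mod 82), therefore 71(a − b) ≡ 0 (mod 82).
Since gcd(71, 82) = 1, 71 is invertible modulo 82, hence a − b ≡ 0 (mod 82), i.e. a = b.
So T is injective.
We now compute 71⁻¹ mod 82 explicitly. Euclid's algorithm: 82 = 1·71 + 11, 71 = 6·11 + 5, 11 = 2·5 + 1; back-substituting gives 1 = 67·71 − 58·82, so 71⁻¹ ≡ 67 (mod 82).
Since T is injective, we find T⁻¹(58): we need 71x ≡ 58 − 50 ≡ 8 (mod 82). Using 71⁻¹ = 67: x ≡ 67·8 = 536 = 6·82 + 44, so x = 44.
Check: T(44) = 71·44 + 50 = 3174 = 38·82 + 58 ≡ 58 (mod 82).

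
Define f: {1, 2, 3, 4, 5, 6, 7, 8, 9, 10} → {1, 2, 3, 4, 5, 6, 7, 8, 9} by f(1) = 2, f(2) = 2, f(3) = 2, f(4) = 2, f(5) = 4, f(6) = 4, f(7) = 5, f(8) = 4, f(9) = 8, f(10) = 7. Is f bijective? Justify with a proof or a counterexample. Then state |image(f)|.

f(1) = 2 = f(2) with 1 ≠ 2, so f is not injective, hence not bijective.
The image of f is {2, 4, 5, 7, 8}, which has 5 elements.

5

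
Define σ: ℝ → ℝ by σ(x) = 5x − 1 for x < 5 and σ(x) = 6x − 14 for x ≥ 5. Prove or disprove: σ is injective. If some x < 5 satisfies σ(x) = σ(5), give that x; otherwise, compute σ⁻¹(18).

Both pieces are strictly increasing (slopes 5 and 6), so each is injective on its own interval.
The left piece maps (−∞, 5) onto (−∞, 24); the right piece maps [5, ∞) onto [16, ∞).
These images overlap. In particular σ(5) = 16 (right piece), and solving 5x − 1 = 16 on the left piece gives x = 17/5 < 5.
So σ(17/5) = σ(5) with 17/5 ≠ 5, and σ is not injective. This x = 17/5 is the requested value below 5.

17/5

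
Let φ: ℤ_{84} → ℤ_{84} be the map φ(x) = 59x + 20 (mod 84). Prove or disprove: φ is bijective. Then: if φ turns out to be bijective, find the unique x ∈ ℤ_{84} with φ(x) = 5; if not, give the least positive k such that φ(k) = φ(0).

Recall that φ is injective when φ(u) = φ(v) forces u = v.
Suppose φ(u) = φ(v) in ℤ_{84}. Then 59u + 20 ≡ 59v + 20 (mod 84), thus 59(u − v) ≡ 0 (mod 84).
Since gcd(59, 84) = 1, 59 is invertible modulo 84, hence u − v ≡ 0 (mod 84), i.e. u = v.
We now compute 59⁻¹ mod 84 explicitly. Euclid's algorithm: 84 = 1·59 + 25, 59 = 2·25 + 9, 25 = 2·9 + 7, 9 = 1·7 + 2, 7 = 3·2 + 1; back-substituting gives 1 = 47·59 − 33·84, so 59⁻¹ ≡ 47 (mod 84).
For any y ∈ ℤ_{84}, x = 47(y − 20) mod 84 satisfies φ(x) = 59·47(y − 20) + 20 ≡ y (since 59·47 ≡ 1 mod 84). So every y has a preimage.
So φ is bijective.
Since φ is bijective, we compute φ⁻¹(5): solve 59x + 20 ≡ 5 (mod 84), i.e. 59x ≡ 69 (mod 84).
Multiplying by 59⁻¹ = 47 gives x ≡ 47·69 = 3243 = 38·84 + 51 ≡ 51 (mod 84).
Check: φ(51) = 59·51 + 20 = 3029 = 36·84 + 5 ≡ 5 (mod 84).

51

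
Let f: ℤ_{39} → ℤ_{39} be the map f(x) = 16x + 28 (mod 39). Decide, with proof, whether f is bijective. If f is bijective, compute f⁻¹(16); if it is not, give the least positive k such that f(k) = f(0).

Recall that f is injective when f(x_1) = f(x_2) forces x_1 = x_2.
If f(x_1) = f(x_2), then 16x_1 ≡ 16x_2 (mod 39). Because gcd(16, 39) = 1, we may cancel 16 to get x_1 ≡ x_2 (mod 39).
We now compute 16⁻¹ mod 39 explicitly. Euclid's algorithm: 39 = 2·16 + 7, 16 = 2·7 + 2, 7 = 3·2 + 1; back-substituting gives 1 = 22·16 − 9·39, so 16⁻¹ ≡ 22 (mod 39).
For any y ∈ ℤ_{39}, x = 22(y − 28) mod 39 satisfies f(x) = 16·22(y − 28) + 28 ≡ y (since 16·22 ≡ 1 mod 39). So every y has a preimage.
So f is bijective.
Since f is bijective, we compute f⁻¹(16): solve 16x + 28 ≡ 16 (mod 39), i.e. 16x ≡ 27 (mod 39).
Multiplying by 16⁻¹ = 22 gives x ≡ 22·27 = 594 = 15·39 + 9 ≡ 9 (mod 39).
Check: f(9) = 16·9 + 28 = 172 = 4·39 + 16 ≡ 16 (mod 39).

9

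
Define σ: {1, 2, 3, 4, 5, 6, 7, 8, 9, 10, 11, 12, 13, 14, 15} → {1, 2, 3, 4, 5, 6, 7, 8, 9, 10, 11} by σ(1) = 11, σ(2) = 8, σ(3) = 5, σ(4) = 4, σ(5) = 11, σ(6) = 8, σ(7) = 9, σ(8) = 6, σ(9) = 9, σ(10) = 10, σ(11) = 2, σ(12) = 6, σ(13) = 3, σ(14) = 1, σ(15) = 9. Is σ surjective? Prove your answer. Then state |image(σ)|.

10

No element maps to 7, so σ is not surjective.
The image of σ is {1, 2, 3, 4, 5, 6, 8, 9, 10, 11}, which has 10 elements.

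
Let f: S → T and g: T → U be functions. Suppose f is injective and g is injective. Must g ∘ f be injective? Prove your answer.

injective

Suppose (g ∘ f)(x_1) = (g ∘ f)(x_2), i.e. g(f(x_1)) = g(f(x_2)).
Since g is injective, f(x_1) = f(x_2). Since f is injective, x_1 = x_2. Thus g ∘ f is injective.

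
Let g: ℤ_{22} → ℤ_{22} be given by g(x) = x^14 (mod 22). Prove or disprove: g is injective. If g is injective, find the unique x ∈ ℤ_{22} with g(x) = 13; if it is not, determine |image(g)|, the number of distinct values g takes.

g(10): Repeated squaring mod 22: 10^1 ≡ 10, 10^2 ≡ 10² = 100 ≡ 12, 10^4 ≡ 12² = 144 ≡ 12, 10^8 ≡ 12² = 144 ≡ 12. Since 14 = 8 + 4 + 2, 10^14 ≡ 12·12·12: 12·12 = 144 ≡ 12, then 12·12 = 144 ≡ 12. So 10^14 ≡ 12 (mod 22).
g(12): Repeated squaring mod 22: 12^1 ≡ 12, 12^2 ≡ 12² = 144 ≡ 12, 12^4 ≡ 12² = 144 ≡ 12, 12^8 ≡ 12² = 144 ≡ 12. Since 14 = 8 + 4 + 2, 12^14 ≡ 12·12·12: 12·12 = 144 ≡ 12, then 12·12 = 144 ≡ 12. So 12^14 ≡ 12 (mod 22).
So g(10) = g(12) = 12 while 10 ≠ 12, hence g is not injective.
Since g is not injective, we determine |image(g)|. Computing x^14 mod 22 for each x (by repeated squaring, reducing mod 22 at every step), the values g(0), g(1), …, g(21) are: 0, 1, 16, 15, 14, 9, 20, 3, 4, 5, 12, 11, 12, 5, 4, 3, 20, 9, 14, 15, 16, 1.
The distinct values are {0, 1, 3, 4, 5, 9, 11, 12, 14, 15, 16, 20}; there are 12 of them.

12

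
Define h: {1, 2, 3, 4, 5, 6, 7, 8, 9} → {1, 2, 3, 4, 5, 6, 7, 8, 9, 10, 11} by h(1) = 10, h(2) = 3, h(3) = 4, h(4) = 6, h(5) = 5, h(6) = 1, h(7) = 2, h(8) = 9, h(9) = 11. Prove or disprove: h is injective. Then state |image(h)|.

9

The values h(1), …, h(9) are 10, 3, 4, 6, 5, 1, 2, 9, 11 — all distinct.
So h(a) = h(b) only when a = b, and h is injective.
The image of h is {1, 2, 3, 4, 5, 6, 9, 10, 11}, which has 9 elements.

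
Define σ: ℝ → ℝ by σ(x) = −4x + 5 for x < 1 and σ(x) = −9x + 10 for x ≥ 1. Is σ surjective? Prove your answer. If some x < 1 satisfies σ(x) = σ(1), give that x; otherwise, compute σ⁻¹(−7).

Both pieces are strictly decreasing (slopes −4 and −9), so each is injective on its own interval.
The left piece maps (−∞, 1) onto (1, ∞); the right piece maps [1, ∞) onto (−∞, 1].
These images together cover ℝ, so σ is surjective.
Because the two images are disjoint, no x < 1 has σ(x) = σ(1), so we compute σ⁻¹(−7): −7 lies in (−∞, 1], so solve −9x + 10 = −7: x = (−7 − 10)/(−9) = 17/9.

17/9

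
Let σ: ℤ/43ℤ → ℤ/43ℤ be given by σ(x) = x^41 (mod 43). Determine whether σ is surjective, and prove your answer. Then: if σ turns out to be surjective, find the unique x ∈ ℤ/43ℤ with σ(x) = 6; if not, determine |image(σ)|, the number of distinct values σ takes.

36

Since 43 is prime, the nonzero elements of ℤ/43ℤ form a cyclic group of order 42.
As gcd(41, 42) = 1, raising to the 41st power is a bijection on this group: if s^41 ≡ t^41 then (st^{−1})^41 = 1, and the only element of order dividing gcd(41, 42) = 1 is 1, so s = t.
With σ(0) = 0 this makes σ injective on all of ℤ/43ℤ, hence bijective (finite equal-size domain and codomain). In particular σ is surjective.
Since σ is surjective, we find the preimage of 6. The inverse of x ↦ x^41 on (ℤ/43ℤ)^× is x ↦ x^41, because 41·41 = 1681 = 40·42 + 1 ≡ 1 (mod 42) and x^{42} = 1 for x ≠ 0 (Fermat). So σ⁻¹(6) = 6^41 mod 43.
Repeated squaring mod 43: 6^1 ≡ 6, 6^2 ≡ 6² = 36, 6^4 ≡ 36² = 1296 ≡ 6, 6^8 ≡ 6² = 36, 6^16 ≡ 36² = 1296 ≡ 6, 6^32 ≡ 6² = 36. Since 41 = 32 + 8 + 1, 6^41 ≡ 36·36·6: 36·36 = 1296 ≡ 6, then 6·6 = 36. So 6^41 ≡ 36 (mod 43).
Hence σ⁻¹(6) = 36.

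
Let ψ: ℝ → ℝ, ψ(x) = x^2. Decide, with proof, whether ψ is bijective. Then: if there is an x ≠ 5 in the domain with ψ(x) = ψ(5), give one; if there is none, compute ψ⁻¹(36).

ψ(5) = 25 = (−5)^2 = ψ(−5) (since 2 is even), with 5 ≠ −5. So ψ is not injective, hence not bijective.
For the follow-up, such an x exists: taking x = −5 ∈ ℝ gives ψ(−5) = 25 = ψ(5) with −5 ≠ 5.

-5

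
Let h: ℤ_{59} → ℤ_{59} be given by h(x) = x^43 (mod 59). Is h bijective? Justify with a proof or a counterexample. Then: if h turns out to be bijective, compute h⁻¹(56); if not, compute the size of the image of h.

13

Since 59 is prime, the nonzero elements of ℤ_{59} form a cyclic group of order 58.
As gcd(43, 58) = 1, raising to the 43rd power is a bijection on this group: if x_1^43 ≡ x_2^43 then (x_1x_2^{−1})^43 = 1, and the only element of order dividing gcd(43, 58) = 1 is 1, so x_1 = x_2.
With h(0) = 0 this makes h injective on all of ℤ_{59}, hence bijective (finite equal-size domain and codomain). In particular h is bijective.
Since h is bijective, we find the preimage of 56. The inverse of x ↦ x^43 on (ℤ_{59})^× is x ↦ x^27, because 43·27 = 1161 = 20·58 + 1 ≡ 1 (mod 58) and x^{58} = 1 for x ≠ 0 (Fermat). So h⁻¹(56) = 56^27 mod 59.
Repeated squaring mod 59: 56^1 ≡ 56, 56^2 ≡ 56² = 3136 ≡ 9, 56^4 ≡ 9² = 81 ≡ 22, 56^8 ≡ 22² = 484 ≡ 12, 56^16 ≡ 12² = 144 ≡ 26. Since 27 = 16 + 8 + 2 + 1, 56^27 ≡ 26·12·9·56: 26·12 = 312 ≡ 17, then 17·9 = 153 ≡ 35, then 35·56 = 1960 ≡ 13. So 56^27 ≡ 13 (mod 59).
Hence h⁻¹(56) = 13.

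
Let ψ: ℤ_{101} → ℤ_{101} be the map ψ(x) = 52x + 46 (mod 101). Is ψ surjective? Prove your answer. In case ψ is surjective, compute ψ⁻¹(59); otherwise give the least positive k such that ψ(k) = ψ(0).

Recall: ψ is surjective if every y in the codomain equals ψ(x) for some x in the domain.
Since gcd(52, 101) = 1, 52 is invertible modulo 101. Euclid's algorithm: 101 = 1·52 + 49, 52 = 1·49 + 3, 49 = 16·3 + 1; back-substituting gives 1 = 68·52 − 35·101, so 52⁻¹ ≡ 68 (mod 101).
Then y ↦ 68(y − 46) is a two-sided inverse to ψ, so every y ∈ ℤ_{101} has a preimage.
Thus ψ is surjective.
Since ψ is surjective, we compute ψ⁻¹(59): solve 52x + 46 ≡ 59 (mod 101), i.e. 52x ≡ 13 (mod 101).
Multiplying by 52⁻¹ = 68 gives x ≡ 68·13 = 884 = 8·101 + 76 ≡ 76 (mod 101).
Check: ψ(76) = 52·76 + 46 = 3998 = 39·101 + 59 ≡ 59 (mod 101).

76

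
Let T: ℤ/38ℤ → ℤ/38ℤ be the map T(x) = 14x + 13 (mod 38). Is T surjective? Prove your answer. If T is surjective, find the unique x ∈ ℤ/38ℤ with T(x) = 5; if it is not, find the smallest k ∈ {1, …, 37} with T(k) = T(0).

19

Since gcd(14, 38) = 2, we have 14x ≡ 0 (mod 2) for all x, so T(x) ≡ 1 (mod 2).
But 0 ≢ 1 (mod 2), so 0 ∈ ℤ/38ℤ has no preimage. So T is not surjective.
Since T is not surjective, we find the least positive k with T(k) = T(0): this means 14k ≡ 0 (mod 38), i.e. 38 ∣ 14k. Since gcd(14, 38) = 2, dividing through by 2 this holds exactly when 19 ∣ 7k, and as gcd(7, 19) = 1, exactly when 19 ∣ k.
The smallest positive such k is 19.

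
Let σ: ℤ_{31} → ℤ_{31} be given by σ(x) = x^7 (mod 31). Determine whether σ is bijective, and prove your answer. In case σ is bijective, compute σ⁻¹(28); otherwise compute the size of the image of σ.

Since 31 is prime, the nonzero elements of ℤ_{31} form a cyclic group of order 30.
As gcd(7, 30) = 1, raising to the 7th power is a bijection on this group: if a^7 ≡ b^7 then (ab^{−1})^7 = 1, and the only element of order dividing gcd(7, 30) = 1 is 1, so a = b.
With σ(0) = 0 this makes σ injective on all of ℤ_{31}, hence bijective (finite equal-size domain and codomain). In particular σ is bijective.
Since σ is bijective, we find the preimage of 28. The inverse of x ↦ x^7 on (ℤ_{31})^× is x ↦ x^13, because 7·13 = 91 = 3·30 + 1 ≡ 1 (mod 30) and x^{30} = 1 for x ≠ 0 (Fermat). So σ⁻¹(28) = 28^13 mod 31.
Repeated squaring mod 31: 28^1 ≡ 28, 28^2 ≡ 28² = 784 ≡ 9, 28^4 ≡ 9² = 81 ≡ 19, 28^8 ≡ 19² = 361 ≡ 20. Since 13 = 8 + 4 + 1, 28^13 ≡ 20·19·28: 20·19 = 380 ≡ 8, then 8·28 = 224 ≡ 7. So 28^13 ≡ 7 (mod 31).
Hence σ⁻¹(28) = 7.

7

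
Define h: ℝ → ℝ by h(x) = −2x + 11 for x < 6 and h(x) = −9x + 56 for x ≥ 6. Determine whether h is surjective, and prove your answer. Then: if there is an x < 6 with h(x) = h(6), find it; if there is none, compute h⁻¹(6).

9/2

Both pieces are strictly decreasing (slopes −2 and −9), so each is injective on its own interval.
The left piece maps (−∞, 6) onto (−1, ∞); the right piece maps [6, ∞) onto (−∞, 2].
The union (−1, ∞) ∪ (−∞, 2] covers ℝ, so h is surjective.
For the follow-up: the images overlap, so an x < 6 with h(x) = h(6) exists. h(6) = 2; solving −2x + 11 = 2 for x < 6 gives x = (2 − 11)/(−2) = 9/2.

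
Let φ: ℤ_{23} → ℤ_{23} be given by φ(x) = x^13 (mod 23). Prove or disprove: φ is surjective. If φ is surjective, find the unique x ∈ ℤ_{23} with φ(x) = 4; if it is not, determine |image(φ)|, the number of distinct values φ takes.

2

Since 23 is prime, the nonzero elements of ℤ_{23} form a cyclic group of order 22.
As gcd(13, 22) = 1, raising to the 13th power is a bijection on this group: if x_1^13 ≡ x_2^13 then (x_1x_2^{−1})^13 = 1, and the only element of order dividing gcd(13, 22) = 1 is 1, so x_1 = x_2.
With φ(0) = 0 this makes φ injective on all of ℤ_{23}, hence bijective (finite equal-size domain and codomain). In particular φ is surjective.
Since φ is surjective, we find the preimage of 4. The inverse of x ↦ x^13 on (ℤ_{23})^× is x ↦ x^17, because 13·17 = 221 = 10·22 + 1 ≡ 1 (mod 22) and x^{22} = 1 for x ≠ 0 (Fermat). So φ⁻¹(4) = 4^17 mod 23.
Repeated squaring mod 23: 4^1 ≡ 4, 4^2 ≡ 4² = 16, 4^4 ≡ 16² = 256 ≡ 3, 4^8 ≡ 3² = 9, 4^16 ≡ 9² = 81 ≡ 12. Since 17 = 16 + 1, 4^17 ≡ 12·4: 12·4 = 48 ≡ 2. So 4^17 ≡ 2 (mod 23).
Hence φ⁻¹(4) = 2.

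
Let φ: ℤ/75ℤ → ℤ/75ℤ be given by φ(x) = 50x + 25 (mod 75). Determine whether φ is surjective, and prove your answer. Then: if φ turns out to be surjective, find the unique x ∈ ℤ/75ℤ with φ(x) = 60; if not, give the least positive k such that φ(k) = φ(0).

3

Recall: surjectivity means every element of the codomain has a preimage under φ.
Since gcd(50, 75) = 25, we have 50x ≡ 0 (mod 25) for all x, so φ(x) ≡ 0 (mod 25).
But 1 ≢ 0 (mod 25), so 1 ∈ ℤ/75ℤ has no preimage. Thus φ is not surjective.
Since φ is not surjective, we find the least positive k with φ(k) = φ(0): this means 50k ≡ 0 (mod 75), i.e. 75 ∣ 50k. Since gcd(50, 75) = 25, dividing through by 25 this holds exactly when 3 ∣ 2k, and as gcd(2, 3) = 1, exactly when 3 ∣ k.
The smallest positive such k is 3.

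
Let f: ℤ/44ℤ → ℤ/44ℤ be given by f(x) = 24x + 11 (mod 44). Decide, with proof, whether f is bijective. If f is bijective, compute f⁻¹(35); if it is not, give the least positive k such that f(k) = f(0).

We have gcd(24, 44) = 4 > 1. Taking a = 0 and b = 11: f(0) = 11 and f(11) = 24·11 + 11 = 275 ≡ 11 (mod 44).
So f(0) = f(11) while 0 ≠ 11, thus f is not injective, hence not bijective.
Since f is not bijective, we find the least positive k with f(k) = f(0): this means 24k ≡ 0 (mod 44), i.e. 44 ∣ 24k. Since gcd(24, 44) = 4, dividing through by 4 this holds exactly when 11 ∣ 6k, and as gcd(6, 11) = 1, exactly when 11 ∣ k.
The smallest positive such k is 11.

11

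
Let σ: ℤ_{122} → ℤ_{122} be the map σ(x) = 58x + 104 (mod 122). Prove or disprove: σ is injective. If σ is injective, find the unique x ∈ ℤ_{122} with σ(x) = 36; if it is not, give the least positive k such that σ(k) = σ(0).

By definition, σ is injective when σ(x_1) = σ(x_2) forces x_1 = x_2.
We have gcd(58, 122) = 2 > 1. Taking x_1 = 0 and x_2 = 61: σ(0) = 104 and σ(61) = 58·61 + 104 = 3642 ≡ 104 (mod 122).
So σ(0) = σ(61) while 0 ≠ 61, so σ is not injective.
Since σ is not injective, we find the least positive k with σ(k) = σ(0): this means 58k ≡ 0 (mod 122), i.e. 122 ∣ 58k. Since gcd(58, 122) = 2, dividing through by 2 this holds exactly when 61 ∣ 29k, and as gcd(29, 61) = 1, exactly when 61 ∣ k.
The smallest positive such k is 61.

61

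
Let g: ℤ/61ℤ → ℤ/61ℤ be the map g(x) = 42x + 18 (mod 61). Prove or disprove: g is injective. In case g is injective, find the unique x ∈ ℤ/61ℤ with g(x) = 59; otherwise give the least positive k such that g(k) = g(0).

46

Suppose g(x_1) = g(x_2) in ℤ/61ℤ. Then 42x_1 + 18 ≡ 42x_2 + 18 (mod 61), hence 42(x_1 − x_2) ≡ 0 (mod 61).
Since gcd(42, 61) = 1, 42 is invertible modulo 61, therefore x_1 − x_2 ≡ 0 (mod 61), i.e. x_1 = x_2.
Therefore g is injective.
We now compute 42⁻¹ mod 61 explicitly. Euclid's algorithm: 61 = 1·42 + 19, 42 = 2·19 + 4, 19 = 4·4 + 3, 4 = 1·3 + 1; back-substituting gives 1 = 16·42 − 11·61, so 42⁻¹ ≡ 16 (mod 61).
Since g is injective, we find g⁻¹(59): we need 42x ≡ 59 − 18 ≡ 41 (mod 61). Using 42⁻¹ = 16: x ≡ 16·41 = 656 = 10·61 + 46, so x = 46.
Check: g(46) = 42·46 + 18 = 1950 = 31·61 + 59 ≡ 59 (mod 61).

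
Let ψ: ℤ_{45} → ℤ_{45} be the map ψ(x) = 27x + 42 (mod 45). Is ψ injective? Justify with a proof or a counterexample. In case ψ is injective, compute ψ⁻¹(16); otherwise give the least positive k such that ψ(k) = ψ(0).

Recall that ψ is injective when ψ(s) = ψ(t) forces s = t.
We have gcd(27, 45) = 9 > 1. Taking s = 0 and t = 5: ψ(0) = 42 and ψ(5) = 27·5 + 42 = 177 ≡ 42 (mod 45).
So ψ(0) = ψ(5) while 0 ≠ 5, hence ψ is not injective.
Since ψ is not injective, we find the least positive k with ψ(k) = ψ(0): this means 27k ≡ 0 (mod 45), i.e. 45 ∣ 27k. Since gcd(27, 45) = 9, dividing through by 9 this holds exactly when 5 ∣ 3k, and as gcd(3, 5) = 1, exactly when 5 ∣ k.
The smallest positive such k is 5.

5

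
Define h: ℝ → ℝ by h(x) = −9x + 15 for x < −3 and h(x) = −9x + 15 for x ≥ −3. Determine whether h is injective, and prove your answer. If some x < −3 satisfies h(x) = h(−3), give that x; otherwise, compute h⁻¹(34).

Both pieces are strictly decreasing (slopes −9 and −9), so each is injective on its own interval.
The left piece maps (−∞, −3) onto (42, ∞); the right piece maps [−3, ∞) onto (−∞, 42].
These images are disjoint, so no value is attained by both pieces. Hence h is injective.
Because the two images are disjoint, no x < −3 has h(x) = h(−3), so we compute h⁻¹(34): 34 lies in (−∞, 42], so solve −9x + 15 = 34: x = (34 − 15)/(−9) = −19/9.

-19/9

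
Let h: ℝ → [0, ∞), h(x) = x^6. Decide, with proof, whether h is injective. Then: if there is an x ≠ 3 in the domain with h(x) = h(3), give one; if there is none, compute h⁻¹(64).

-3

h(3) = 729 = (−3)^6 = h(−3) (since 6 is even), with 3 ≠ −3. So h is not injective.
For the follow-up, such an x exists: taking x = −3 ∈ ℝ gives h(−3) = 729 = h(3) with −3 ≠ 3.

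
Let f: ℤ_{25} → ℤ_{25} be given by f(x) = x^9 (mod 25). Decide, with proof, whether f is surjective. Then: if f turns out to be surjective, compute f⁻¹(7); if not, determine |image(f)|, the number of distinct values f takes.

f(0) = 0^9 = 0.
f(5): Repeated squaring mod 25: 5^1 ≡ 5, 5^2 ≡ 5² = 25 ≡ 0, 5^4 ≡ 0² = 0, 5^8 ≡ 0² = 0. Since 9 = 8 + 1, 5^9 ≡ 0·5: 0·5 = 0. So 5^9 ≡ 0 (mod 25).
So f(0) = f(5) = 0 while 0 ≠ 5, thus f is not injective.
A non-injective map from the 25-element set ℤ_{25} to itself takes at most 24 distinct values, so it cannot be surjective. Therefore f is not surjective.
Since f is not surjective, we determine |image(f)|. Computing x^9 mod 25 for each x (by repeated squaring, reducing mod 25 at every step), the values f(0), f(1), …, f(24) are: 0, 1, 12, 8, 19, 0, 21, 7, 3, 14, 0, 16, 2, 23, 9, 0, 11, 22, 18, 4, 0, 6, 17, 13, 24.
The distinct values are {0, 1, 2, 3, 4, 6, 7, 8, 9, 11, 12, 13, 14, 16, 17, 18, 19, 21, 22, 23, 24}; there are 21 of them.

21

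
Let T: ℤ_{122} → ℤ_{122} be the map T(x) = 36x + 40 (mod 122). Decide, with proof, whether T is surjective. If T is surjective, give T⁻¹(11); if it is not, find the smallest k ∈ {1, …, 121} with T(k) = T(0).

Since gcd(36, 122) = 2, we have 36x ≡ 0 (mod 2) for all x, so T(x) ≡ 0 (mod 2).
But 1 ≢ 0 (mod 2), so 1 ∈ ℤ_{122} has no preimage. Hence T is not surjective.
Since T is not surjective, we find the least positive k with T(k) = T(0): this means 36k ≡ 0 (mod 122), i.e. 122 ∣ 36k. Since gcd(36, 122) = 2, dividing through by 2 this holds exactly when 61 ∣ 18k, and as gcd(18, 61) = 1, exactly when 61 ∣ k.
The smallest positive such k is 61.

61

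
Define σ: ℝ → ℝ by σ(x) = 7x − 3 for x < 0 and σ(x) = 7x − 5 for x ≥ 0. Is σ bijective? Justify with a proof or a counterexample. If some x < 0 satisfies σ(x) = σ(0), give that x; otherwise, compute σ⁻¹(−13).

-2/7

Both pieces are strictly increasing (slopes 7 and 7), so each is injective on its own interval.
The left piece maps (−∞, 0) onto (−∞, −3); the right piece maps [0, ∞) onto [−5, ∞).
These images overlap. In particular σ(0) = −5 (right piece), and solving 7x − 3 = −5 on the left piece gives x = −2/7 < 0.
So σ(−2/7) = σ(0) with −2/7 ≠ 0, and σ is not injective, hence not bijective. This x = −2/7 is the requested value below 0.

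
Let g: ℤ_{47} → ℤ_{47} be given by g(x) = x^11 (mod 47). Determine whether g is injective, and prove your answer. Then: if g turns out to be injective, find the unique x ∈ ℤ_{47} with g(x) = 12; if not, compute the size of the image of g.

Since 47 is prime, the nonzero elements of ℤ_{47} form a cyclic group of order 46.
As gcd(11, 46) = 1, raising to the 11th power is a bijection on this group: if s^11 ≡ t^11 then (st^{−1})^11 = 1, and the only element of order dividing gcd(11, 46) = 1 is 1, so s = t.
With g(0) = 0 this makes g injective on all of ℤ_{47}, hence bijective (finite equal-size domain and codomain). In particular g is injective.
Since g is injective, we find the preimage of 12. The inverse of x ↦ x^11 on (ℤ_{47})^× is x ↦ x^21, because 11·21 = 231 = 5·46 + 1 ≡ 1 (mod 46) and x^{46} = 1 for x ≠ 0 (Fermat). So g⁻¹(12) = 12^21 mod 47.
Repeated squaring mod 47: 12^1 ≡ 12, 12^2 ≡ 12² = 144 ≡ 3, 12^4 ≡ 3² = 9, 12^8 ≡ 9² = 81 ≡ 34, 12^16 ≡ 34² = 1156 ≡ 28. Since 21 = 16 + 4 + 1, 12^21 ≡ 28·9·12: 28·9 = 252 ≡ 17, then 17·12 = 204 ≡ 16. So 12^21 ≡ 16 (mod 47).
Hence g⁻¹(12) = 16.

16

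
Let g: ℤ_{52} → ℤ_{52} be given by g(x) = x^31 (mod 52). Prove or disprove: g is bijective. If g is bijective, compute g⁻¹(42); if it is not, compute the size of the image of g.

39

g(0) = 0^31 = 0.
g(26): Repeated squaring mod 52: 26^1 ≡ 26, 26^2 ≡ 26² = 676 ≡ 0, 26^4 ≡ 0² = 0, 26^8 ≡ 0² = 0, 26^16 ≡ 0² = 0. Since 31 = 16 + 8 + 4 + 2 + 1, 26^31 ≡ 0·0·0·0·26: 0·0 = 0, then 0·0 = 0, then 0·0 = 0, then 0·26 = 0. So 26^31 ≡ 0 (mod 52).
So g(0) = g(26) = 0 while 0 ≠ 26, therefore g is not injective, hence not bijective.
Since g is not bijective, we determine |image(g)|. Computing x^31 mod 52 for each x (by repeated squaring, reducing mod 52 at every step), the values g(0), g(1), …, g(51) are: 0, 1, 24, 3, 4, 21, 20, 19, 44, 9, 36, 15, 12, 13, 40, 11, 16, 17, 8, 7, 32, 5, 48, 23, 28, 25, 0, 27, 24, 29, 4, 47, 20, 45, 44, 35, 36, 41, 12, 39, 40, 37, 16, 43, 8, 33, 32, 31, 48, 49, 28, 51.
The distinct values are {0, 1, 3, 4, 5, 7, 8, 9, 11, 12, 13, 15, 16, 17, 19, 20, 21, 23, 24, 25, 27, 28, 29, 31, 32, 33, 35, 36, 37, 39, 40, 41, 43, 44, 45, 47, 48, 49, 51}; there are 39 of them.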